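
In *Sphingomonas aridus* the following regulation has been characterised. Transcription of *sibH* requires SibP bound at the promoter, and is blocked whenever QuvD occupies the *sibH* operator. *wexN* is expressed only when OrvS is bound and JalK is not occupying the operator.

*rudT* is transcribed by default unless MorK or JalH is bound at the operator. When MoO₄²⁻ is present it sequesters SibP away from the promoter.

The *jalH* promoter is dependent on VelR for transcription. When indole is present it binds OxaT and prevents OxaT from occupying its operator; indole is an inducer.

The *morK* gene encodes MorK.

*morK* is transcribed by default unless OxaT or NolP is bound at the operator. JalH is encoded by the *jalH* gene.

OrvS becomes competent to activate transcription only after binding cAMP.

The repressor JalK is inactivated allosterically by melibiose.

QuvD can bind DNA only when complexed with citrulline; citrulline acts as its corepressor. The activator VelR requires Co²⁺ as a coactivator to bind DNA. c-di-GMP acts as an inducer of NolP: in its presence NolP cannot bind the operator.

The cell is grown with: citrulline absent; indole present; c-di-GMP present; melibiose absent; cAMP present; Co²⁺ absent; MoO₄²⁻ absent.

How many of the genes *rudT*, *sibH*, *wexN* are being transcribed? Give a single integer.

Indole is present, so OxaT is inactive.
c-di-GMP is present, so NolP is inactive.
With no repressor bound, *morK* is transcribed.
So MorK is produced and active.
Co²⁺ is absent, so VelR is inactive.
Required activator VelR is absent, so *jalH* is not transcribed.
So JalH is not produced.
With repressor MorK bound, *rudT* is not transcribed.
→ *rudT* is OFF.
MoO₄²⁻ is absent, so SibP is active.
Citrulline is absent, so QuvD is inactive.
No repressor is bound and SibP is active, so *sibH* is transcribed.
→ *sibH* is ON.
cAMP is present, so OrvS is active.
Melibiose is absent, so JalK is active.
With repressor JalK bound, *wexN* is not transcribed.
→ *wexN* is OFF.
1 of the 3 genes is transcribed.

1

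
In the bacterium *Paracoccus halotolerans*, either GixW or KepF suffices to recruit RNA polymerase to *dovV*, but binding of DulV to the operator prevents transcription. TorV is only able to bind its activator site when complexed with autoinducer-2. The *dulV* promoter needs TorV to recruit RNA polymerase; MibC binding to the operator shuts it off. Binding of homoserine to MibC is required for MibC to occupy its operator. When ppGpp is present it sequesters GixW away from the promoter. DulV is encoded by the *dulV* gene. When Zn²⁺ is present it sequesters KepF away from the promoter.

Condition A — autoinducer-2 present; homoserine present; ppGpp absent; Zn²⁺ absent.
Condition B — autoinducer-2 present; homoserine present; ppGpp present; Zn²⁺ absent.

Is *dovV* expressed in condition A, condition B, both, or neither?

both

Condition A:
Autoinducer-2 is present, so TorV is active.
Homoserine is present, so MibC is active.
With repressor MibC bound, *dulV* is not transcribed.
So DulV is not produced.
ppGpp is absent, so GixW is active.
Zn²⁺ is absent, so KepF is active.
Activator GixW is present, so *dovV* is transcribed.
→ *dovV* is ON in A.
Condition B:
Autoinducer-2 is present, so TorV is active.
Homoserine is present, so MibC is active.
With repressor MibC bound, *dulV* is not transcribed.
So DulV is not produced.
ppGpp is present, so GixW is inactive.
Zn²⁺ is absent, so KepF is active.
Activator KepF is present, so *dovV* is transcribed.
→ *dovV* is ON in B.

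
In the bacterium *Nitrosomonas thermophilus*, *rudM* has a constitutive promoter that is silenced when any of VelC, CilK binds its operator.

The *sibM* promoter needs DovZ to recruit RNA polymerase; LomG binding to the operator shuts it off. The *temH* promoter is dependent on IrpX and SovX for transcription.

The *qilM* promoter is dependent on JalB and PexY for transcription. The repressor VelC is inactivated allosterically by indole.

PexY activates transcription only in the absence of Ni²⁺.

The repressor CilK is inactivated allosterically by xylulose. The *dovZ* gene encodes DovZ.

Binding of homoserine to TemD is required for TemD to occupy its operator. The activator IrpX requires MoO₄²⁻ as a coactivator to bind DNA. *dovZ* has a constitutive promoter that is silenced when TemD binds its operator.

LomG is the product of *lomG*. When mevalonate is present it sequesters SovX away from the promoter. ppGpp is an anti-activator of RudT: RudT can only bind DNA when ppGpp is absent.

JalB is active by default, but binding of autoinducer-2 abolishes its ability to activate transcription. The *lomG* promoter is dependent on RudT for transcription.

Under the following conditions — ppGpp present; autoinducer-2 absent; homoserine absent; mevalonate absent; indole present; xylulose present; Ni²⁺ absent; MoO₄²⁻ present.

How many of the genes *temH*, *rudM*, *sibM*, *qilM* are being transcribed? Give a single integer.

4

MoO₄²⁻ is present, so IrpX is active.
Mevalonate is absent, so SovX is active.
No repressor is bound and IrpX and SovX are active, so *temH* is transcribed.
→ *temH* is ON.
Indole is present, so VelC is inactive.
Xylulose is present, so CilK is inactive.
With no repressor bound, *rudM* is transcribed.
→ *rudM* is ON.
Homoserine is absent, so TemD is inactive.
With no repressor bound, *dovZ* is transcribed.
So DovZ is produced and active.
ppGpp is present, so RudT is inactive.
Required activator RudT is absent, so *lomG* is not transcribed.
So LomG is not produced.
No repressor is bound and DovZ is active, so *sibM* is transcribed.
→ *sibM* is ON.
Autoinducer-2 is absent, so JalB is active.
Ni²⁺ is absent, so PexY is active.
No repressor is bound and JalB and PexY are active, so *qilM* is transcribed.
→ *qilM* is ON.
4 of the 4 genes are transcribed.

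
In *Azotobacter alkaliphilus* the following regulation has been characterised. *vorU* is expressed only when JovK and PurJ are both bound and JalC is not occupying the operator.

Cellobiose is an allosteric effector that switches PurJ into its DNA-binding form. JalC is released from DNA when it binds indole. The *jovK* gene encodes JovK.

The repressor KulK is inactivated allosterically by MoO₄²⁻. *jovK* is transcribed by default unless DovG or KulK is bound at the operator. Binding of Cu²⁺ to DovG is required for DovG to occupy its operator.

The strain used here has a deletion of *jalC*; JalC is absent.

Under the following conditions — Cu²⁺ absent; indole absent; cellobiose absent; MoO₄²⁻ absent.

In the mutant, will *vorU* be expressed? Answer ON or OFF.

Cu²⁺ is absent, so DovG is inactive.
MoO₄²⁻ is absent, so KulK is active.
With repressor KulK bound, *jovK* is not transcribed.
So JovK is not produced.
Cellobiose is absent, so PurJ is inactive.
JalC is non-functional in this strain, so it has no effect.
Required activator JovK is absent, so *vorU* is not transcribed.

OFF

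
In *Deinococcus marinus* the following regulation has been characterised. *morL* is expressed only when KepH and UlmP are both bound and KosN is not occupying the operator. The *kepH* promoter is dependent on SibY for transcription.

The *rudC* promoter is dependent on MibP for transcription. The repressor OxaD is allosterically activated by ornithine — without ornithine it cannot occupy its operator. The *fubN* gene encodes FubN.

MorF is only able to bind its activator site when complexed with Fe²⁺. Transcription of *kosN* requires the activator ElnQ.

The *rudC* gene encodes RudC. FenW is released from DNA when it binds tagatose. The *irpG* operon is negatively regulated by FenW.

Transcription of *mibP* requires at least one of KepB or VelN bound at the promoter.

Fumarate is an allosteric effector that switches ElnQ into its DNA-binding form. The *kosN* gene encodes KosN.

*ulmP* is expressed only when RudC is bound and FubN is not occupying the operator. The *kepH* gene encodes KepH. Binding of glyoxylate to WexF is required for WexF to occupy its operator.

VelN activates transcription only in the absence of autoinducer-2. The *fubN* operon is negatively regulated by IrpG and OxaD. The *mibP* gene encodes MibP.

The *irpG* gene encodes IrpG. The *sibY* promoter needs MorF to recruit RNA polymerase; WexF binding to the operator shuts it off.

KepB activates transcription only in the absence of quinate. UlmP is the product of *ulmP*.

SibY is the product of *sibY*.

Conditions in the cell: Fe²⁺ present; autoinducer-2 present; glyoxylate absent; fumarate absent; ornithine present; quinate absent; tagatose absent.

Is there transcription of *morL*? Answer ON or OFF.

Fe²⁺ is present, so MorF is active.
Glyoxylate is absent, so WexF is inactive.
No repressor is bound and MorF is active, so *sibY* is transcribed.
So SibY is produced and active.
No repressor is bound and SibY is active, so *kepH* is transcribed.
So KepH is produced and active.
Quinate is absent, so KepB is active.
Autoinducer-2 is present, so VelN is inactive.
Activator KepB is present, so *mibP* is transcribed.
So MibP is produced and active.
No repressor is bound and MibP is active, so *rudC* is transcribed.
So RudC is produced and active.
Tagatose is absent, so FenW is active.
With repressor FenW bound, *irpG* is not transcribed.
So IrpG is not produced.
Ornithine is present, so OxaD is active.
With repressor OxaD bound, *fubN* is not transcribed.
So FubN is not produced.
No repressor is bound and RudC is active, so *ulmP* is transcribed.
So UlmP is produced and active.
Fumarate is absent, so ElnQ is inactive.
Required activator ElnQ is absent, so *kosN* is not transcribed.
So KosN is not produced.
No repressor is bound and KepH and UlmP are active, so *morL* is transcribed.

ON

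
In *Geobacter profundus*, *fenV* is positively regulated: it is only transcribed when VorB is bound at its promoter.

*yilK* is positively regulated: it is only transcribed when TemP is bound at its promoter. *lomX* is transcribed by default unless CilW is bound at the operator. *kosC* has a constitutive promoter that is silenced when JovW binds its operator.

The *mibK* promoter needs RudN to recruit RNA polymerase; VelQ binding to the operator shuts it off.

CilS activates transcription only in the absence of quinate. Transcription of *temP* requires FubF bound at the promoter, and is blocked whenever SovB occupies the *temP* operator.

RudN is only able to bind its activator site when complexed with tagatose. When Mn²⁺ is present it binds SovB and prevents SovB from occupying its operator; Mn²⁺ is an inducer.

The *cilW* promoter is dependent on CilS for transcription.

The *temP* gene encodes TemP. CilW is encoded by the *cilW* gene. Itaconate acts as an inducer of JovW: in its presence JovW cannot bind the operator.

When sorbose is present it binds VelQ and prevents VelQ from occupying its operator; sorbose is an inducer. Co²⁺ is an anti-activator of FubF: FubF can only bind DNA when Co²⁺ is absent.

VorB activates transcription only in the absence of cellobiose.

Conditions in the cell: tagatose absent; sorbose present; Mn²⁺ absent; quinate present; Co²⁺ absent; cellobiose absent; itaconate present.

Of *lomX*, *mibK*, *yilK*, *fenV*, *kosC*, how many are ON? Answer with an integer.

3

Quinate is present, so CilS is inactive.
Required activator CilS is absent, so *cilW* is not transcribed.
So CilW is not produced.
With no repressor bound, *lomX* is transcribed.
→ *lomX* is ON.
Sorbose is present, so VelQ is inactive.
Tagatose is absent, so RudN is inactive.
Required activator RudN is absent, so *mibK* is not transcribed.
→ *mibK* is OFF.
Co²⁺ is absent, so FubF is active.
Mn²⁺ is absent, so SovB is active.
With repressor SovB bound, *temP* is not transcribed.
So TemP is not produced.
Required activator TemP is absent, so *yilK* is not transcribed.
→ *yilK* is OFF.
Cellobiose is absent, so VorB is active.
No repressor is bound and VorB is active, so *fenV* is transcribed.
→ *fenV* is ON.
Itaconate is present, so JovW is inactive.
With no repressor bound, *kosC* is transcribed.
→ *kosC* is ON.
3 of the 5 genes are transcribed.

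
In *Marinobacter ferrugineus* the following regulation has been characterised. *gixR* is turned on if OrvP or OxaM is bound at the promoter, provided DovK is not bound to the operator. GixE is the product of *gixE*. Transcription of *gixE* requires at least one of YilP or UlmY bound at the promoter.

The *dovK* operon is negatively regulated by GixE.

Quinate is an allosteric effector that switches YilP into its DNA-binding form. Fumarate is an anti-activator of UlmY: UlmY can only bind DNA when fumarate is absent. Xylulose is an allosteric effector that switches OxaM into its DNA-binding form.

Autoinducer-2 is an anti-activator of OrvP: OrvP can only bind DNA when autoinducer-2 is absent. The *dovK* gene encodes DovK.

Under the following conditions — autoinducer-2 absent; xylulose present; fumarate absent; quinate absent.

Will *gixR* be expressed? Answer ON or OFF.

Quinate is absent, so YilP is inactive.
Fumarate is absent, so UlmY is active.
Activator UlmY is present, so *gixE* is transcribed.
So GixE is produced and active.
With repressor GixE bound, *dovK* is not transcribed.
So DovK is not produced.
Autoinducer-2 is absent, so OrvP is active.
Xylulose is present, so OxaM is active.
Activator OrvP is present, so *gixR* is transcribed.

ON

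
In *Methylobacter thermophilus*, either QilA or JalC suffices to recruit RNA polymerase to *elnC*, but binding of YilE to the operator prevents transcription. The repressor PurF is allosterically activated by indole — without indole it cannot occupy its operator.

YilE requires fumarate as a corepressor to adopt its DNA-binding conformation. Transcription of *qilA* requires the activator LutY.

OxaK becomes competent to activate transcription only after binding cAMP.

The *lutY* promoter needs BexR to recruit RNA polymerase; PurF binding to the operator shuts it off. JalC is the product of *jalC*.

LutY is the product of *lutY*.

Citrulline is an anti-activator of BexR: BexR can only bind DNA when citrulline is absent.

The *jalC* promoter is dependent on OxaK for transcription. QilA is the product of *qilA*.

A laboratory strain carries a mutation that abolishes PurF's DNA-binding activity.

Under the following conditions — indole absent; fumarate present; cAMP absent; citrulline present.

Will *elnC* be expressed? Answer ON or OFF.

Citrulline is present, so BexR is inactive.
PurF is non-functional in this strain, so it has no effect.
Required activator BexR is absent, so *lutY* is not transcribed.
So LutY is not produced.
Required activator LutY is absent, so *qilA* is not transcribed.
So QilA is not produced.
cAMP is absent, so OxaK is inactive.
Required activator OxaK is absent, so *jalC* is not transcribed.
So JalC is not produced.
Fumarate is present, so YilE is active.
With repressor YilE bound, *elnC* is not transcribed.

OFF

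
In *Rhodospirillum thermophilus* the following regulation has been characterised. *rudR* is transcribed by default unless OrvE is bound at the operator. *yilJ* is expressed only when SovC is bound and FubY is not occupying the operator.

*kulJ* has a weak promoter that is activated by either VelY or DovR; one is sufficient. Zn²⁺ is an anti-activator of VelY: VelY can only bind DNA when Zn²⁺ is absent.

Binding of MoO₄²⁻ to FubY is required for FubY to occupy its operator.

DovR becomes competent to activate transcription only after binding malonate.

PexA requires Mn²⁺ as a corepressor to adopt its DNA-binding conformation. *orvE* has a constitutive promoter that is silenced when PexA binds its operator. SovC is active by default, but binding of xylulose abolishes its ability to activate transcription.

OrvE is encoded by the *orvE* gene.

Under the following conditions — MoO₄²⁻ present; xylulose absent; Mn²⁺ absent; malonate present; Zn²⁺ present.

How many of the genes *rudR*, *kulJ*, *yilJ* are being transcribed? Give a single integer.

Mn²⁺ is absent, so PexA is inactive.
With no repressor bound, *orvE* is transcribed.
So OrvE is produced and active.
With repressor OrvE bound, *rudR* is not transcribed.
→ *rudR* is OFF.
Zn²⁺ is present, so VelY is inactive.
Malonate is present, so DovR is active.
Activator DovR is present, so *kulJ* is transcribed.
→ *kulJ* is ON.
MoO₄²⁻ is present, so FubY is active.
Xylulose is absent, so SovC is active.
With repressor FubY bound, *yilJ* is not transcribed.
→ *yilJ* is OFF.
1 of the 3 genes is transcribed.

1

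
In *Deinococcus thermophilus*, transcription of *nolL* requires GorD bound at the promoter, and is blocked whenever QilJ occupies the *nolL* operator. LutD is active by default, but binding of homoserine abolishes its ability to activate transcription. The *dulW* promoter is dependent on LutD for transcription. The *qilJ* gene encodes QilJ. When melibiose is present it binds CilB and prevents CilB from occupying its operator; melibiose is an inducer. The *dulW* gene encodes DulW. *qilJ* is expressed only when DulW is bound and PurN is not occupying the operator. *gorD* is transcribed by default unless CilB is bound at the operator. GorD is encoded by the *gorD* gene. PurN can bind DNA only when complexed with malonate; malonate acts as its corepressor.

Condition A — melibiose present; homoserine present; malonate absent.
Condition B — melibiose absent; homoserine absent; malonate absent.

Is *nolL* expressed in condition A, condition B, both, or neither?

A only

Condition A:
Melibiose is present, so CilB is inactive.
With no repressor bound, *gorD* is transcribed.
So GorD is produced and active.
Homoserine is present, so LutD is inactive.
Required activator LutD is absent, so *dulW* is not transcribed.
So DulW is not produced.
Malonate is absent, so PurN is inactive.
Required activator DulW is absent, so *qilJ* is not transcribed.
So QilJ is not produced.
No repressor is bound and GorD is active, so *nolL* is transcribed.
→ *nolL* is ON in A.
Condition B:
Melibiose is absent, so CilB is active.
With repressor CilB bound, *gorD* is not transcribed.
So GorD is not produced.
Homoserine is absent, so LutD is active.
No repressor is bound and LutD is active, so *dulW* is transcribed.
So DulW is produced and active.
Malonate is absent, so PurN is inactive.
No repressor is bound and DulW is active, so *qilJ* is transcribed.
So QilJ is produced and active.
With repressor QilJ bound, *nolL* is not transcribed.
→ *nolL* is OFF in B.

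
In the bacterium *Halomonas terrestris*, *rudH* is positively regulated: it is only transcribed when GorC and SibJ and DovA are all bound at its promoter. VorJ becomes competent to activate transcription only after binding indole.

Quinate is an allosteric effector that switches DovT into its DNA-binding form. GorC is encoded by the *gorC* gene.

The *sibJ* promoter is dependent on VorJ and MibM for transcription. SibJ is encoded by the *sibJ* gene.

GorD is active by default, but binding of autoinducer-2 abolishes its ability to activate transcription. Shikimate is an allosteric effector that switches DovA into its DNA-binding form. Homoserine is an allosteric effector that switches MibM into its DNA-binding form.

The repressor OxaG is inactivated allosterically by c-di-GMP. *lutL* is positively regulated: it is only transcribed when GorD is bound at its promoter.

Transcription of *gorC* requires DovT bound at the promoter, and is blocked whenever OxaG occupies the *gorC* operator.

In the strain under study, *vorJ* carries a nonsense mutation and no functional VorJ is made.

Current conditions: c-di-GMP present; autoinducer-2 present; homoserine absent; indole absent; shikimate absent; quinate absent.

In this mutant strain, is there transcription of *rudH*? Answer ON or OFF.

OFF

c-di-GMP is present, so OxaG is inactive.
Quinate is absent, so DovT is inactive.
Required activator DovT is absent, so *gorC* is not transcribed.
So GorC is not produced.
VorJ is non-functional in this strain, so it has no effect.
Homoserine is absent, so MibM is inactive.
Required activator VorJ is absent, so *sibJ* is not transcribed.
So SibJ is not produced.
Shikimate is absent, so DovA is inactive.
Required activator GorC is absent, so *rudH* is not transcribed.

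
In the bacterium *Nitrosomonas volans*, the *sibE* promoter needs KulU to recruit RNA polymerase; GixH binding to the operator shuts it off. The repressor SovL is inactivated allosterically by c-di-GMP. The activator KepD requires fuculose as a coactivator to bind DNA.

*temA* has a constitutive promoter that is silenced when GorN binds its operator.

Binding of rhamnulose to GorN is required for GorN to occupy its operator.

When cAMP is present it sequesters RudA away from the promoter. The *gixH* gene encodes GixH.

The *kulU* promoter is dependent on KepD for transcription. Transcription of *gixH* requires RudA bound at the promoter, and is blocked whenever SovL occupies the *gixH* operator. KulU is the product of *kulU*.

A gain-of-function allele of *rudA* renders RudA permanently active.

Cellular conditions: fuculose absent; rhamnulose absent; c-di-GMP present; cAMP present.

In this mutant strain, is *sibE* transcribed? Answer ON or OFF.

RudA is constitutively active in this strain.
c-di-GMP is present, so SovL is inactive.
No repressor is bound and RudA is active, so *gixH* is transcribed.
So GixH is produced and active.
Fuculose is absent, so KepD is inactive.
Required activator KepD is absent, so *kulU* is not transcribed.
So KulU is not produced.
With repressor GixH bound, *sibE* is not transcribed.

OFF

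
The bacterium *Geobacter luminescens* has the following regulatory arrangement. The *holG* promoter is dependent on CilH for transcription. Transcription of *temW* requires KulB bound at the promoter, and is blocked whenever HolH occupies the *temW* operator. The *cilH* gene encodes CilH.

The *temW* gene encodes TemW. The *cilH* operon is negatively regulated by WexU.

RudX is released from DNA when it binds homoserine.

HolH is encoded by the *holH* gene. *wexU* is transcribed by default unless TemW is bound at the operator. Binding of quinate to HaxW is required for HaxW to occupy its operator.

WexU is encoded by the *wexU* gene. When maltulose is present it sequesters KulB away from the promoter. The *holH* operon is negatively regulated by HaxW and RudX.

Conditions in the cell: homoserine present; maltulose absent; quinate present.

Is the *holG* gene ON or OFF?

ON

Quinate is present, so HaxW is active.
Homoserine is present, so RudX is inactive.
With repressor HaxW bound, *holH* is not transcribed.
So HolH is not produced.
Maltulose is absent, so KulB is active.
No repressor is bound and KulB is active, so *temW* is transcribed.
So TemW is produced and active.
With repressor TemW bound, *wexU* is not transcribed.
So WexU is not produced.
With no repressor bound, *cilH* is transcribed.
So CilH is produced and active.
No repressor is bound and CilH is active, so *holG* is transcribed.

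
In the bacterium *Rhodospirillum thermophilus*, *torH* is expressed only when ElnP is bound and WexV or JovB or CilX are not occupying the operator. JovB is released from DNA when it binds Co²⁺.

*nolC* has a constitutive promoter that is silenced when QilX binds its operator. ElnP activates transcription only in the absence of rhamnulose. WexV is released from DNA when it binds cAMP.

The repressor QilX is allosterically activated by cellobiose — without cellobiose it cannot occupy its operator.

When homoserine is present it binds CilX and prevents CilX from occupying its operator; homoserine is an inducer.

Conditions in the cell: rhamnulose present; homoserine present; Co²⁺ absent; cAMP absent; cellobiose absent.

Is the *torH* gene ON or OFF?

OFF

cAMP is absent, so WexV is active.
Co²⁺ is absent, so JovB is active.
Homoserine is present, so CilX is inactive.
Rhamnulose is present, so ElnP is inactive.
With repressor WexV bound, *torH* is not transcribed.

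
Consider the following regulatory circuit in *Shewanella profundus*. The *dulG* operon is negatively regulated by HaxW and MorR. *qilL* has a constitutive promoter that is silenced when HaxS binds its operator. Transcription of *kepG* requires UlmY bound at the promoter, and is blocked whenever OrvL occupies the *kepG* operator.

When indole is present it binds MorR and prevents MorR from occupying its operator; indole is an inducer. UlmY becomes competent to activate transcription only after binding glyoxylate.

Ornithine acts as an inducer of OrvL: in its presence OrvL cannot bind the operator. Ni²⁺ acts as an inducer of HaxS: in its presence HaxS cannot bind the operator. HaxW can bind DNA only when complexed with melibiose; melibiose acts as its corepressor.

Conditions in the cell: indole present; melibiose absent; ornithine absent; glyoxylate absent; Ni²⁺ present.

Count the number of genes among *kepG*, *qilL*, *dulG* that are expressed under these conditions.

2

Ornithine is absent, so OrvL is active.
Glyoxylate is absent, so UlmY is inactive.
With repressor OrvL bound, *kepG* is not transcribed.
→ *kepG* is OFF.
Ni²⁺ is present, so HaxS is inactive.
With no repressor bound, *qilL* is transcribed.
→ *qilL* is ON.
Melibiose is absent, so HaxW is inactive.
Indole is present, so MorR is inactive.
With no repressor bound, *dulG* is transcribed.
→ *dulG* is ON.
2 of the 3 genes are transcribed.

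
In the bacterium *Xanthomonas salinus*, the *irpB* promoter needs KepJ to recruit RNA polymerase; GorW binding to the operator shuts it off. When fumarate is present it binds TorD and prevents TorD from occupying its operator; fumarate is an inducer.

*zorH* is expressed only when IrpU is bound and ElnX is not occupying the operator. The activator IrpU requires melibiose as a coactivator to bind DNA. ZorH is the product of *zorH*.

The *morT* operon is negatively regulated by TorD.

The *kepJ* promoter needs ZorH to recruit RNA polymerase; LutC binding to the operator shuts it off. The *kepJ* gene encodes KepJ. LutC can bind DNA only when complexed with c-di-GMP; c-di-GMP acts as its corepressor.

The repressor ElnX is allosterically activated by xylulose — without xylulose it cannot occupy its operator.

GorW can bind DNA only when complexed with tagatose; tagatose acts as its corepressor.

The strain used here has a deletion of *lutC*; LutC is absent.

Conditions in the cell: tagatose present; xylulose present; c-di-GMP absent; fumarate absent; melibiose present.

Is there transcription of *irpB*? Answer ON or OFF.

OFF

LutC is non-functional in this strain, so it has no effect.
Xylulose is present, so ElnX is active.
Melibiose is present, so IrpU is active.
With repressor ElnX bound, *zorH* is not transcribed.
So ZorH is not produced.
Required activator ZorH is absent, so *kepJ* is not transcribed.
So KepJ is not produced.
Tagatose is present, so GorW is active.
With repressor GorW bound, *irpB* is not transcribed.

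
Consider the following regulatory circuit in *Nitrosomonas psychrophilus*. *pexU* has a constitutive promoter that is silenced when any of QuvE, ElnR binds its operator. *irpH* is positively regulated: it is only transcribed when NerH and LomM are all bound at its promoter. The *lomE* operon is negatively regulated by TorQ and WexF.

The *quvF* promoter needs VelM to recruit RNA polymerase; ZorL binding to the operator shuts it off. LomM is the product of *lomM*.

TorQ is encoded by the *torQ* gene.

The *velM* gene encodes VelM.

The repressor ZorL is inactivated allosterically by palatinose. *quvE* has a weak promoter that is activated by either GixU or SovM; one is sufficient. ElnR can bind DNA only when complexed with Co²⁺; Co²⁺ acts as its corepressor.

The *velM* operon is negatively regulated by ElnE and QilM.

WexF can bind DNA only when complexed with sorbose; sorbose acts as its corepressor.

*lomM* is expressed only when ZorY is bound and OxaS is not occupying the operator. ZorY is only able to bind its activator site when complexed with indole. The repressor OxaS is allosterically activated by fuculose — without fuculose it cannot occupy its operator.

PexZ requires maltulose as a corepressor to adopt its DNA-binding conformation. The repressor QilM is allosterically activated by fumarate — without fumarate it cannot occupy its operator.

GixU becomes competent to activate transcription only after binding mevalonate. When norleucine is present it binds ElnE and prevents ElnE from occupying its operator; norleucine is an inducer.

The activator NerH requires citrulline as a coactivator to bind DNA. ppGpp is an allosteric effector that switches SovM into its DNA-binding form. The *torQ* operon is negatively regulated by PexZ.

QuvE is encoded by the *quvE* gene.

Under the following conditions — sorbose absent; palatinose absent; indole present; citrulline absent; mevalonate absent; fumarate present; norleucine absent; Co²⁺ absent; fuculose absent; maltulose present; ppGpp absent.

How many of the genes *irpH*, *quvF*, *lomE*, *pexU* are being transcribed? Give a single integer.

Citrulline is absent, so NerH is inactive.
Fuculose is absent, so OxaS is inactive.
Indole is present, so ZorY is active.
No repressor is bound and ZorY is active, so *lomM* is transcribed.
So LomM is produced and active.
Required activator NerH is absent, so *irpH* is not transcribed.
→ *irpH* is OFF.
Palatinose is absent, so ZorL is active.
Norleucine is absent, so ElnE is active.
Fumarate is present, so QilM is active.
With repressor ElnE bound, *velM* is not transcribed.
So VelM is not produced.
With repressor ZorL bound, *quvF* is not transcribed.
→ *quvF* is OFF.
Maltulose is present, so PexZ is active.
With repressor PexZ bound, *torQ* is not transcribed.
So TorQ is not produced.
Sorbose is absent, so WexF is inactive.
With no repressor bound, *lomE* is transcribed.
→ *lomE* is ON.
Mevalonate is absent, so GixU is inactive.
ppGpp is absent, so SovM is inactive.
No activator is available at the *quvE* promoter, so *quvE* is not transcribed.
So QuvE is not produced.
Co²⁺ is absent, so ElnR is inactive.
With no repressor bound, *pexU* is transcribed.
→ *pexU* is ON.
2 of the 4 genes are transcribed.

2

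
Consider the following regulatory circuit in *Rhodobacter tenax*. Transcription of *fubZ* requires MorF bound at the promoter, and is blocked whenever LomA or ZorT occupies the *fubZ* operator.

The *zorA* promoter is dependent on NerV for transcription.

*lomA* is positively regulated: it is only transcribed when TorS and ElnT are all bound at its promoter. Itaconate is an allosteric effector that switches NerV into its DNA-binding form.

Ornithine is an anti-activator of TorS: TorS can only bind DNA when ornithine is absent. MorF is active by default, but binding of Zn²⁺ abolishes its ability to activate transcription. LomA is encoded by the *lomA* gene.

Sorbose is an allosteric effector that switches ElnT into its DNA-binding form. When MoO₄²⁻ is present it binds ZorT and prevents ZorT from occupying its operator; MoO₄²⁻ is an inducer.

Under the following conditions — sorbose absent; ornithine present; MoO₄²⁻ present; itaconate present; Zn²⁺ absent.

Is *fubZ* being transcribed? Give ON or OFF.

Ornithine is present, so TorS is inactive.
Sorbose is absent, so ElnT is inactive.
Required activator TorS is absent, so *lomA* is not transcribed.
So LomA is not produced.
MoO₄²⁻ is present, so ZorT is inactive.
Zn²⁺ is absent, so MorF is active.
No repressor is bound and MorF is active, so *fubZ* is transcribed.

ON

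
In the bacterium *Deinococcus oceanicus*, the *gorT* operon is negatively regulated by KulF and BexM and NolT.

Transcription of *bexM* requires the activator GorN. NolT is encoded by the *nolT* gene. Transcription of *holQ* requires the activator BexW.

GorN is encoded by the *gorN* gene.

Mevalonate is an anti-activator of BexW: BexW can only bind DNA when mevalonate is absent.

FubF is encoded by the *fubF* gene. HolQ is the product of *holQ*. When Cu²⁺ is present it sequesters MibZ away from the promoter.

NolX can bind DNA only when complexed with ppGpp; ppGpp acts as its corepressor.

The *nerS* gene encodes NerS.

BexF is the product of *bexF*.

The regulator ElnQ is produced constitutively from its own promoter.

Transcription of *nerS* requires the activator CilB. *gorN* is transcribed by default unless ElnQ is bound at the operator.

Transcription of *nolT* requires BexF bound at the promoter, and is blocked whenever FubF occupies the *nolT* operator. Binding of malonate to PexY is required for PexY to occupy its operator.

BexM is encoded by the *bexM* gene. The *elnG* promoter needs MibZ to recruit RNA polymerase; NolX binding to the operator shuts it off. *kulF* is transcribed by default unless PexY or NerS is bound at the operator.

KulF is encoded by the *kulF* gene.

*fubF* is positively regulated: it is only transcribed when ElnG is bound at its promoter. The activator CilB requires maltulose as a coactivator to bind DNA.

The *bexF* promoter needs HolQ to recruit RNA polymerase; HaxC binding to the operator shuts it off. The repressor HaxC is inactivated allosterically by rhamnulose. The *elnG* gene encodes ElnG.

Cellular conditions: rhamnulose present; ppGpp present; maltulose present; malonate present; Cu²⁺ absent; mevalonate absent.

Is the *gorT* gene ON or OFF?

OFF

Malonate is present, so PexY is active.
Maltulose is present, so CilB is active.
No repressor is bound and CilB is active, so *nerS* is transcribed.
So NerS is produced and active.
With repressor PexY bound, *kulF* is not transcribed.
So KulF is not produced.
ElnQ is produced constitutively and is active.
With repressor ElnQ bound, *gorN* is not transcribed.
So GorN is not produced.
Required activator GorN is absent, so *bexM* is not transcribed.
So BexM is not produced.
ppGpp is present, so NolX is active.
Cu²⁺ is absent, so MibZ is active.
With repressor NolX bound, *elnG* is not transcribed.
So ElnG is not produced.
Required activator ElnG is absent, so *fubF* is not transcribed.
So FubF is not produced.
Mevalonate is absent, so BexW is active.
No repressor is bound and BexW is active, so *holQ* is transcribed.
So HolQ is produced and active.
Rhamnulose is present, so HaxC is inactive.
No repressor is bound and HolQ is active, so *bexF* is transcribed.
So BexF is produced and active.
No repressor is bound and BexF is active, so *nolT* is transcribed.
So NolT is produced and active.
With repressor NolT bound, *gorT* is not transcribed.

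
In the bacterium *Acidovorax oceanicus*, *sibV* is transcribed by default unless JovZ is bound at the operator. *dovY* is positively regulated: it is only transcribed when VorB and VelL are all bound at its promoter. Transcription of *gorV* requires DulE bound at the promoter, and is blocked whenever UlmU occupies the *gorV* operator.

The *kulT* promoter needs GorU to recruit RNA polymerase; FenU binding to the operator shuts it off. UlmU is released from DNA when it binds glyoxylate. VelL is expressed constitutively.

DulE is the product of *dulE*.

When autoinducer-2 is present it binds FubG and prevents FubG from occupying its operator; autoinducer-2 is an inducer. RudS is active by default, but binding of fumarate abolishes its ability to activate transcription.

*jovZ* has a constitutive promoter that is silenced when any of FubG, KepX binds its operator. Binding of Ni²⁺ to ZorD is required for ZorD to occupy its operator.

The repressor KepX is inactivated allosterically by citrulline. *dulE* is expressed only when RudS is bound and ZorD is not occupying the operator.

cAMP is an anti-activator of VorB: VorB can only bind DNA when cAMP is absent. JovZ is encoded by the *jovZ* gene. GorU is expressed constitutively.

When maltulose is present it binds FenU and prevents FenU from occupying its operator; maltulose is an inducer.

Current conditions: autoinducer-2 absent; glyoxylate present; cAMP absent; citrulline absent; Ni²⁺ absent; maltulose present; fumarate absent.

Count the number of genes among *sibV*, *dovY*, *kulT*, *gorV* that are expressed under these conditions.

Autoinducer-2 is absent, so FubG is active.
Citrulline is absent, so KepX is active.
With repressor FubG bound, *jovZ* is not transcribed.
So JovZ is not produced.
With no repressor bound, *sibV* is transcribed.
→ *sibV* is ON.
cAMP is absent, so VorB is active.
VelL is produced constitutively and is active.
No repressor is bound and VorB and VelL are active, so *dovY* is transcribed.
→ *dovY* is ON.
Maltulose is present, so FenU is inactive.
GorU is produced constitutively and is active.
No repressor is bound and GorU is active, so *kulT* is transcribed.
→ *kulT* is ON.
Glyoxylate is present, so UlmU is inactive.
Fumarate is absent, so RudS is active.
Ni²⁺ is absent, so ZorD is inactive.
No repressor is bound and RudS is active, so *dulE* is transcribed.
So DulE is produced and active.
No repressor is bound and DulE is active, so *gorV* is transcribed.
→ *gorV* is ON.
4 of the 4 genes are transcribed.

4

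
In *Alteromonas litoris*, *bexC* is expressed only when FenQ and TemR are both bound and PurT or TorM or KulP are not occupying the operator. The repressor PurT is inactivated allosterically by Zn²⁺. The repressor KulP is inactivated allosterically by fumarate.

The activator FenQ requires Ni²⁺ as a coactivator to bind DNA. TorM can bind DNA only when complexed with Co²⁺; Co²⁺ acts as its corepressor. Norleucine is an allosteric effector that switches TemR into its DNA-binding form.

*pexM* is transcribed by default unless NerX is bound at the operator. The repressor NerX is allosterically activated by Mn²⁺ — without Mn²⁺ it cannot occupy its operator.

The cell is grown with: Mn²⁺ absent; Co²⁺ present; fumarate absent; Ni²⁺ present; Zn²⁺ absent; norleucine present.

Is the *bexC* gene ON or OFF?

Zn²⁺ is absent, so PurT is active.
Ni²⁺ is present, so FenQ is active.
Co²⁺ is present, so TorM is active.
Fumarate is absent, so KulP is active.
Norleucine is present, so TemR is active.
With repressor PurT bound, *bexC* is not transcribed.

OFF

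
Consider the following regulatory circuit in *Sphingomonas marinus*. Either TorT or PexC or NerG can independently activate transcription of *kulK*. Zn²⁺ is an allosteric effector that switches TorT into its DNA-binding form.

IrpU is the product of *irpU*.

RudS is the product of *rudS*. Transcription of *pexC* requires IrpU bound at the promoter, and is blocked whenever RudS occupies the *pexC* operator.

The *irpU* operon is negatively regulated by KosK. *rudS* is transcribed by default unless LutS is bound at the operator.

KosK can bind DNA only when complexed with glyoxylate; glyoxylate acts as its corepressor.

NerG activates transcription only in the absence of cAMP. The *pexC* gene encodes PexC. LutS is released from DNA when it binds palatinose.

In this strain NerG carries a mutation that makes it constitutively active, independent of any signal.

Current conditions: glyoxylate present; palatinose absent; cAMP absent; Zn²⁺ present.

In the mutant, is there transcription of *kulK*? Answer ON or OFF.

Zn²⁺ is present, so TorT is active.
Glyoxylate is present, so KosK is active.
With repressor KosK bound, *irpU* is not transcribed.
So IrpU is not produced.
Palatinose is absent, so LutS is active.
With repressor LutS bound, *rudS* is not transcribed.
So RudS is not produced.
Required activator IrpU is absent, so *pexC* is not transcribed.
So PexC is not produced.
NerG is constitutively active in this strain.
Activator TorT is present, so *kulK* is transcribed.

ON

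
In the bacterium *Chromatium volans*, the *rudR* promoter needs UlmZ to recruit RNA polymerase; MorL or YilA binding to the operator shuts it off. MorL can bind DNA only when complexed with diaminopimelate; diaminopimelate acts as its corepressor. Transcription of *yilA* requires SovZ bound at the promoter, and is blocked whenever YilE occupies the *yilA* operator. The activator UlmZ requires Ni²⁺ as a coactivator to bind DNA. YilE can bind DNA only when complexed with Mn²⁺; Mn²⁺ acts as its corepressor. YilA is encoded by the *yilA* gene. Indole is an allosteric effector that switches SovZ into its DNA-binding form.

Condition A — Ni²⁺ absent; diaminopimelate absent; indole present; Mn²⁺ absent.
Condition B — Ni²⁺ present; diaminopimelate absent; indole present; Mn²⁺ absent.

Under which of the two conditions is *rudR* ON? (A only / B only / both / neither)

neither

Condition A:
Ni²⁺ is absent, so UlmZ is inactive.
Diaminopimelate is absent, so MorL is inactive.
Indole is present, so SovZ is active.
Mn²⁺ is absent, so YilE is inactive.
No repressor is bound and SovZ is active, so *yilA* is transcribed.
So YilA is produced and active.
With repressor YilA bound, *rudR* is not transcribed.
→ *rudR* is OFF in A.
Condition B:
Ni²⁺ is present, so UlmZ is active.
Diaminopimelate is absent, so MorL is inactive.
Indole is present, so SovZ is active.
Mn²⁺ is absent, so YilE is inactive.
No repressor is bound and SovZ is active, so *yilA* is transcribed.
So YilA is produced and active.
With repressor YilA bound, *rudR* is not transcribed.
→ *rudR* is OFF in B.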